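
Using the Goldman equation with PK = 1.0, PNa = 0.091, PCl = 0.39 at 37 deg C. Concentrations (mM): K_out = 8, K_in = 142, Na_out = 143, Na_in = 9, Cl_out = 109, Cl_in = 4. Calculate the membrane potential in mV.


Vm = (RT/F)*ln((PK*Ko + PNa*Nao + PCl*Cli)/(PK*Ki + PNa*Nai + PCl*Clo))
Numer = 22.573, Denom = 185.329
Vm = -56.27 mV


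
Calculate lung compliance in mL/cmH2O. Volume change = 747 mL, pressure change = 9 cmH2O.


C = dV / dP
C = 747 / 9
C = 83 mL/cmH2O


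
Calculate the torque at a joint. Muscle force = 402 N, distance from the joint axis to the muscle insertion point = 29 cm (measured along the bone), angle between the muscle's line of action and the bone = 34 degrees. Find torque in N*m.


Torque = F * d * sin(theta)   (moment arm = d*sin(theta))
d = 29 cm = 0.29 m
Torque = 402 * 0.29 * sin(34)
Torque = 65.19 N*m


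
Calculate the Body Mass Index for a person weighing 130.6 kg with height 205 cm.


BMI = weight / height^2
height = 205 cm = 2.05 m
BMI = 130.6 / 2.05^2
BMI = 31.08 kg/m^2


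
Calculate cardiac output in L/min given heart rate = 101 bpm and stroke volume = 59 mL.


CO = HR * SV
CO = 101 * 59 / 1000
CO = 5.959 L/min


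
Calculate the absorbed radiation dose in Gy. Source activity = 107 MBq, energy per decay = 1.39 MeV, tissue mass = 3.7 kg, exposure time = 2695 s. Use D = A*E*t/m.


A = 107 MBq = 1.0700e+08 Bq
E = 1.39 MeV = 2.22678e-13 J
D = A*E*t/m = 1.0700e+08*2.22678e-13*2695/3.7
D = 0.01735 Gy


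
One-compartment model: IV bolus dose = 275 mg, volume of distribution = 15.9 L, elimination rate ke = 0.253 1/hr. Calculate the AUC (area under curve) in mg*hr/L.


C0 = Dose/Vd = 275/15.9 = 17.2956 mg/L
AUC = C0/ke = 17.2956/0.253
AUC = 68.36 mg*hr/L


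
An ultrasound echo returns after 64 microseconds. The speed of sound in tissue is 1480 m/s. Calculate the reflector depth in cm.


depth = c * t / 2
t = 64 us = 6.4000e-05 s
depth = 1480 * 6.4000e-05 / 2
depth = 0.04736 m = 4.736 cm


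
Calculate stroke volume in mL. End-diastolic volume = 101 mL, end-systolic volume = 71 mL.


SV = EDV - ESV
SV = 101 - 71
SV = 30 mL


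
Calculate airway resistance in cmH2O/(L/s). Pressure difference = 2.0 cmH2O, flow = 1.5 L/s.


R = dP / flow
R = 2.0 / 1.5
R = 1.333 cmH2O/(L/s)


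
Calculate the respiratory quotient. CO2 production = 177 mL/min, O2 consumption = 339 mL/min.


RQ = VCO2 / VO2
RQ = 177 / 339
RQ = 0.5221


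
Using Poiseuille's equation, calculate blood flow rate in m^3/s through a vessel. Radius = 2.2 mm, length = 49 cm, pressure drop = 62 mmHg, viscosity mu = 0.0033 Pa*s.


Q = pi*r^4*dP / (8*mu*L)
r = 0.0022 m, L = 0.49 m
dP = 62 mmHg = 8265.964 Pa
Q = 4.7026e-05 m^3/s


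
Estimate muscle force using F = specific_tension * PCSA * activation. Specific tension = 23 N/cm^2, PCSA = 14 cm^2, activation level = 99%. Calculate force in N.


F = sigma * PCSA * activation
F = 23 * 14 * 0.99
F = 318.8 N


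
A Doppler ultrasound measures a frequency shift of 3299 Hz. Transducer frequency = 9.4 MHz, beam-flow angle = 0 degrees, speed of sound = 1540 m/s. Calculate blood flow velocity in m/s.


v = fd * c / (2 * f0 * cos(theta))
v = 3299 * 1540 / (2 * 9.4000e+06 * cos(0))
v = 0.2702 m/s


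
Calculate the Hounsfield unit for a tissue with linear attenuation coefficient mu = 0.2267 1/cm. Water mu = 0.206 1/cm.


HU = ((mu_tissue - mu_water) / mu_water) * 1000
HU = ((0.2267 - 0.206) / 0.206) * 1000
HU = 100.5


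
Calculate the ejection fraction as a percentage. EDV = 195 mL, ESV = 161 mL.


SV = EDV - ESV = 195 - 161 = 34 mL
EF = SV/EDV * 100 = 34/195 * 100
EF = 17.44%


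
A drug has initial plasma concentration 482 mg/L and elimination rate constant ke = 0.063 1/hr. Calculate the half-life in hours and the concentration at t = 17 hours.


t_half = ln(2) / ke = 0.693147 / 0.063 = 11 hr
C(t) = C0 * exp(-ke*t) = 482 * exp(-0.063*17)
C(17) = 165.2 mg/L


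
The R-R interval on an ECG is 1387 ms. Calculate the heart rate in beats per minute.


HR = 60 / RR_interval(s)
RR = 1387 ms = 1.387 s
HR = 60 / 1.387 = 43.26 bpm


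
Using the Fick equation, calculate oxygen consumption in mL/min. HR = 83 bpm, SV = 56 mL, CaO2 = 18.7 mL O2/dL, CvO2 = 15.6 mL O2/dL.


CO = HR*SV = 83*56/1000 = 4.648 L/min
a-v O2 diff = 18.7 - 15.6 = 3.1 mL/dL
VO2 = CO * (CaO2-CvO2) * 10 dL/L
VO2 = 4.648 * 3.1 * 10
VO2 = 144.1 mL/min


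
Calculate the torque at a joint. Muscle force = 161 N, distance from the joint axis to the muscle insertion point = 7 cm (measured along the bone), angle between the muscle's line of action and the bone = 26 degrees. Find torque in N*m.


Torque = F * d * sin(theta)   (moment arm = d*sin(theta))
d = 7 cm = 0.07 m
Torque = 161 * 0.07 * sin(26)
Torque = 4.94 N*m


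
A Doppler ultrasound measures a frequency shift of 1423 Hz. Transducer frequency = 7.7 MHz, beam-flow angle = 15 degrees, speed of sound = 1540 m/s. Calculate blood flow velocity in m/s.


v = fd * c / (2 * f0 * cos(theta))
v = 1423 * 1540 / (2 * 7.7000e+06 * cos(15))
v = 0.1473 m/s


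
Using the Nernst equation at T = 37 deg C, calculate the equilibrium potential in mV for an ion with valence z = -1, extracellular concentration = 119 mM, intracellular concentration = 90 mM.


E = (RT/(zF)) * ln(C_out/C_in)
T = 37 + 273.15 = 310.15 K
E = (8.314 * 310.15 / (-1 * 96485)) * ln(119/90)
E = -7.465 mV


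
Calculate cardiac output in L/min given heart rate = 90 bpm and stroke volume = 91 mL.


CO = HR * SV
CO = 90 * 91 / 1000
CO = 8.19 L/min


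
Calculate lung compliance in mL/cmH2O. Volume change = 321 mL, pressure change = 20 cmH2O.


C = dV / dP
C = 321 / 20
C = 16.05 mL/cmH2O


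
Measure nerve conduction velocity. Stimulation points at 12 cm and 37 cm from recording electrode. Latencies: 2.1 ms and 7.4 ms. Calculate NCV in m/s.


Distance = (37 - 12) / 100 = 0.25 m
dt = (7.4 - 2.1) / 1000 = 0.0053 s
NCV = dist / dt = 47.17 m/s


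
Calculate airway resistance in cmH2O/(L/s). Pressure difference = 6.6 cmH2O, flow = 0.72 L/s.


R = dP / flow
R = 6.6 / 0.72
R = 9.167 cmH2O/(L/s)


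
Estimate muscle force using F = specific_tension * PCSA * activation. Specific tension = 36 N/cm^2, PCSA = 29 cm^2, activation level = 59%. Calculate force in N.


F = sigma * PCSA * activation
F = 36 * 29 * 0.59
F = 616 N


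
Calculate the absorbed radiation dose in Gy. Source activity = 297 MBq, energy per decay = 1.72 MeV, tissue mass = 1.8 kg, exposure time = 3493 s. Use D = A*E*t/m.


A = 297 MBq = 2.9700e+08 Bq
E = 1.72 MeV = 2.75544e-13 J
D = A*E*t/m = 2.9700e+08*2.75544e-13*3493/1.8
D = 0.1588 Gy


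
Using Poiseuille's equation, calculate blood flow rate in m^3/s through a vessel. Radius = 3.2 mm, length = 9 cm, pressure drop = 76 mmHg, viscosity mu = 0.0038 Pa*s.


Q = pi*r^4*dP / (8*mu*L)
r = 0.0032 m, L = 0.09 m
dP = 76 mmHg = 10132.472 Pa
Q = 0.00122 m^3/s


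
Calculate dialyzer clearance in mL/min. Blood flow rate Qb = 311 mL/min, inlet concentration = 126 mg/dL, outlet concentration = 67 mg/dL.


K = Qb * (Cb_in - Cb_out) / Cb_in
K = 311 * (126 - 67) / 126
K = 145.6 mL/min


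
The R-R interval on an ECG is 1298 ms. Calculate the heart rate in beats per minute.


HR = 60 / RR_interval(s)
RR = 1298 ms = 1.298 s
HR = 60 / 1.298 = 46.22 bpm


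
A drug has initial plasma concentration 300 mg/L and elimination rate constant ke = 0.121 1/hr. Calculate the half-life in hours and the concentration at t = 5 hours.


t_half = ln(2) / ke = 0.693147 / 0.121 = 5.728 hr
C(t) = C0 * exp(-ke*t) = 300 * exp(-0.121*5)
C(5) = 163.8 mg/L


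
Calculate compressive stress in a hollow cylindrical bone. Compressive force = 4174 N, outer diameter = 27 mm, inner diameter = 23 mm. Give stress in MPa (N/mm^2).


A = pi*(r_o^2 - r_i^2)
r_o = 13.5 mm, r_i = 11.5 mm
A = 157.08 mm^2
sigma = F/A = 4174 / 157.08
sigma = 26.57 MPa


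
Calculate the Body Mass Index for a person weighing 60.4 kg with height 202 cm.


BMI = weight / height^2
height = 202 cm = 2.02 m
BMI = 60.4 / 2.02^2
BMI = 14.8 kg/m^2


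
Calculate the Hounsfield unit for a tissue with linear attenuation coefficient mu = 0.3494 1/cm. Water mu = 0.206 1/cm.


HU = ((mu_tissue - mu_water) / mu_water) * 1000
HU = ((0.3494 - 0.206) / 0.206) * 1000
HU = 696.1


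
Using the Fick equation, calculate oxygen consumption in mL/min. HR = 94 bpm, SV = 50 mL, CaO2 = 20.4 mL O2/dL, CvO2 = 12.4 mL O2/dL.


CO = HR*SV = 94*50/1000 = 4.7 L/min
a-v O2 diff = 20.4 - 12.4 = 8 mL/dL
VO2 = CO * (CaO2-CvO2) * 10 dL/L
VO2 = 4.7 * 8 * 10
VO2 = 376 mL/min


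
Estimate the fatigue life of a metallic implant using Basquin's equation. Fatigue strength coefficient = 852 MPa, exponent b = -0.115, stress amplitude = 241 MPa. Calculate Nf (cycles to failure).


sigma_a = sigma_f' * (2Nf)^b
2Nf = (sigma_a/sigma_f')^(1/b)
2Nf = (241/852)^(1/-0.115)
2Nf = 58734.295
Nf = 2.937e+04


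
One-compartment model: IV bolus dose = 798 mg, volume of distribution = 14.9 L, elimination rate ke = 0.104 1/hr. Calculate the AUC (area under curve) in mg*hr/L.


C0 = Dose/Vd = 798/14.9 = 53.557 mg/L
AUC = C0/ke = 53.557/0.104
AUC = 515 mg*hr/L


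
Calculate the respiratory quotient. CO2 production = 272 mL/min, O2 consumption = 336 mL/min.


RQ = VCO2 / VO2
RQ = 272 / 336
RQ = 0.8095


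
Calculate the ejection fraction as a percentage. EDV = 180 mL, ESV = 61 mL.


SV = EDV - ESV = 180 - 61 = 119 mL
EF = SV/EDV * 100 = 119/180 * 100
EF = 66.11%


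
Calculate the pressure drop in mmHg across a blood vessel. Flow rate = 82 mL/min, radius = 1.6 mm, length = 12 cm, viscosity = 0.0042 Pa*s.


dP = 8*mu*L*Q / (pi*r^4)
Q = 82 mL/min = 1.36667e-06 m^3/s
dP = 267.642 Pa = 267.642 / 133.322 mmHg = 2.007 mmHg


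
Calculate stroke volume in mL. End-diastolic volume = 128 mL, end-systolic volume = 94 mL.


SV = EDV - ESV
SV = 128 - 94
SV = 34 mL


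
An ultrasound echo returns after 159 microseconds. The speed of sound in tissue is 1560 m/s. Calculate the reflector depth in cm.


depth = c * t / 2
t = 159 us = 1.5900e-04 s
depth = 1560 * 1.5900e-04 / 2
depth = 0.12402 m = 12.402 cm


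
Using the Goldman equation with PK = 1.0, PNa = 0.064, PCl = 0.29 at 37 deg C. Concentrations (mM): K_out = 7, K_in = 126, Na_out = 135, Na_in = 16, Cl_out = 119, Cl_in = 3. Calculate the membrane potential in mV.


Vm = (RT/F)*ln((PK*Ko + PNa*Nao + PCl*Cli)/(PK*Ki + PNa*Nai + PCl*Clo))
Numer = 16.51, Denom = 161.534
Vm = -60.95 mV


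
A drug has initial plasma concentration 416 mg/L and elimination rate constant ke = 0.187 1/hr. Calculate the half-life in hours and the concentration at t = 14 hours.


t_half = ln(2) / ke = 0.693147 / 0.187 = 3.707 hr
C(t) = C0 * exp(-ke*t) = 416 * exp(-0.187*14)
C(14) = 30.35 mg/L


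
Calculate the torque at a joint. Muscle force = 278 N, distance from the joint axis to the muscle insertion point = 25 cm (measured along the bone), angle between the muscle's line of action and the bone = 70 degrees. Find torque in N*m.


Torque = F * d * sin(theta)   (moment arm = d*sin(theta))
d = 25 cm = 0.25 m
Torque = 278 * 0.25 * sin(70)
Torque = 65.31 N*m


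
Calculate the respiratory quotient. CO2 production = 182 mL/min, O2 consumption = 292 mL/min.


RQ = VCO2 / VO2
RQ = 182 / 292
RQ = 0.6233


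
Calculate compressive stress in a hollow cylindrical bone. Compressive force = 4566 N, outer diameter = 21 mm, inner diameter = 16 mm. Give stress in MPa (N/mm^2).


A = pi*(r_o^2 - r_i^2)
r_o = 10.5 mm, r_i = 8 mm
A = 145.299 mm^2
sigma = F/A = 4566 / 145.299
sigma = 31.42 MPa


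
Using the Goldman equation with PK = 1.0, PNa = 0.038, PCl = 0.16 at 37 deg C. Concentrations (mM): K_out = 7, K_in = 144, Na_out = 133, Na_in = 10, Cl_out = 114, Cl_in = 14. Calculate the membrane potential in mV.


Vm = (RT/F)*ln((PK*Ko + PNa*Nao + PCl*Cli)/(PK*Ki + PNa*Nai + PCl*Clo))
Numer = 14.294, Denom = 162.62
Vm = -64.98 mV


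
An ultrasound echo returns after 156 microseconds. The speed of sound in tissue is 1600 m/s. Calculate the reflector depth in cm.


depth = c * t / 2
t = 156 us = 1.5600e-04 s
depth = 1600 * 1.5600e-04 / 2
depth = 0.1248 m = 12.48 cm


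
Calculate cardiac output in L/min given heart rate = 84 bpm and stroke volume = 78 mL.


CO = HR * SV
CO = 84 * 78 / 1000
CO = 6.552 L/min


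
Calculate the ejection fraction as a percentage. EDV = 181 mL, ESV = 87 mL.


SV = EDV - ESV = 181 - 87 = 94 mL
EF = SV/EDV * 100 = 94/181 * 100
EF = 51.93%


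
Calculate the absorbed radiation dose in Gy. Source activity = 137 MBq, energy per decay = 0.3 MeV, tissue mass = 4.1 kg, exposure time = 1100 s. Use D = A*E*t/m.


A = 137 MBq = 1.3700e+08 Bq
E = 0.3 MeV = 4.806e-14 J
D = A*E*t/m = 1.3700e+08*4.806e-14*1100/4.1
D = 0.001766 Gy


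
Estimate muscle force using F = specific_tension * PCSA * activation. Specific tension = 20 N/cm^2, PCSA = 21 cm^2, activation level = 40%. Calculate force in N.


F = sigma * PCSA * activation
F = 20 * 21 * 0.4
F = 168 N


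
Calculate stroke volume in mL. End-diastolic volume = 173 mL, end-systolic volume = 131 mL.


SV = EDV - ESV
SV = 173 - 131
SV = 42 mL


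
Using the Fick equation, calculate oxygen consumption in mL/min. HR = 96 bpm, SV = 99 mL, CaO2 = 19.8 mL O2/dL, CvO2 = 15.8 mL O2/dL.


CO = HR*SV = 96*99/1000 = 9.504 L/min
a-v O2 diff = 19.8 - 15.8 = 4 mL/dL
VO2 = CO * (CaO2-CvO2) * 10 dL/L
VO2 = 9.504 * 4 * 10
VO2 = 380.2 mL/min


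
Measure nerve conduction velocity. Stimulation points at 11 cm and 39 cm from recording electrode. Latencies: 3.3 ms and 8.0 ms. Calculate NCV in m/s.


Distance = (39 - 11) / 100 = 0.28 m
dt = (8.0 - 3.3) / 1000 = 0.0047 s
NCV = dist / dt = 59.57 m/s


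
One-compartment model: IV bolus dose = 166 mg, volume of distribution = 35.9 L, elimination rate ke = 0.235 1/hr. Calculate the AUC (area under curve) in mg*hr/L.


C0 = Dose/Vd = 166/35.9 = 4.62396 mg/L
AUC = C0/ke = 4.62396/0.235
AUC = 19.68 mg*hr/L


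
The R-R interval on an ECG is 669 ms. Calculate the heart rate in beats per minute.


HR = 60 / RR_interval(s)
RR = 669 ms = 0.669 s
HR = 60 / 0.669 = 89.69 bpm


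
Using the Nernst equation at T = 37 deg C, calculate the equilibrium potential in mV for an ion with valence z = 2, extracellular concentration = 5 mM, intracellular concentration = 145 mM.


E = (RT/(zF)) * ln(C_out/C_in)
T = 37 + 273.15 = 310.15 K
E = (8.314 * 310.15 / (2 * 96485)) * ln(5/145)
E = -45 mV


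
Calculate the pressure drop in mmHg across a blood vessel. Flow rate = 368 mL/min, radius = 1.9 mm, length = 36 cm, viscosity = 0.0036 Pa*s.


dP = 8*mu*L*Q / (pi*r^4)
Q = 368 mL/min = 6.13333e-06 m^3/s
dP = 1553.2 Pa = 1553.2 / 133.322 mmHg = 11.65 mmHg


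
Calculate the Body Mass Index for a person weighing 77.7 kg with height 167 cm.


BMI = weight / height^2
height = 167 cm = 1.67 m
BMI = 77.7 / 1.67^2
BMI = 27.86 kg/m^2


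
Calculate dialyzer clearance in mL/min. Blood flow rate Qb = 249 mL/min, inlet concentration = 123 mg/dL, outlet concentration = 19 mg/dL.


K = Qb * (Cb_in - Cb_out) / Cb_in
K = 249 * (123 - 19) / 123
K = 210.5 mL/min


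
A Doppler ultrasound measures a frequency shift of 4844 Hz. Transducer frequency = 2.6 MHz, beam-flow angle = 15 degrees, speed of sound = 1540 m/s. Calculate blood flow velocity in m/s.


v = fd * c / (2 * f0 * cos(theta))
v = 4844 * 1540 / (2 * 2.6000e+06 * cos(15))
v = 1.485 m/s


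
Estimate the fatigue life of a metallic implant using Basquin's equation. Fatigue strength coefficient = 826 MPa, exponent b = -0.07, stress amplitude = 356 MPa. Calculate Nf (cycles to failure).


sigma_a = sigma_f' * (2Nf)^b
2Nf = (sigma_a/sigma_f')^(1/b)
2Nf = (356/826)^(1/-0.07)
2Nf = 166670.16
Nf = 8.334e+04


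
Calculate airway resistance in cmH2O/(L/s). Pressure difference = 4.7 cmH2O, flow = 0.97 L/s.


R = dP / flow
R = 4.7 / 0.97
R = 4.845 cmH2O/(L/s)


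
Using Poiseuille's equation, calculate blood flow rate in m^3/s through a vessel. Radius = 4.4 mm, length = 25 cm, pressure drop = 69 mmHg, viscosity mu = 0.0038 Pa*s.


Q = pi*r^4*dP / (8*mu*L)
r = 0.0044 m, L = 0.25 m
dP = 69 mmHg = 9199.218 Pa
Q = 0.001425 m^3/s


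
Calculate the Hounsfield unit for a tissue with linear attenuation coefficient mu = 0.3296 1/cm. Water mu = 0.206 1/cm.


HU = ((mu_tissue - mu_water) / mu_water) * 1000
HU = ((0.3296 - 0.206) / 0.206) * 1000
HU = 600


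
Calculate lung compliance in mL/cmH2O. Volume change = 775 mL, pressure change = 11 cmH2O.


C = dV / dP
C = 775 / 11
C = 70.45 mL/cmH2O


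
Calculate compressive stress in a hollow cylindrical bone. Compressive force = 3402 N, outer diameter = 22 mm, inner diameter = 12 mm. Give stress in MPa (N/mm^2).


A = pi*(r_o^2 - r_i^2)
r_o = 11 mm, r_i = 6 mm
A = 267.035 mm^2
sigma = F/A = 3402 / 267.035
sigma = 12.74 MPa


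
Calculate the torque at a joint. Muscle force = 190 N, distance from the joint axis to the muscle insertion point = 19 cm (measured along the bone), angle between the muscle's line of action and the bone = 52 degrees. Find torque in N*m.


Torque = F * d * sin(theta)   (moment arm = d*sin(theta))
d = 19 cm = 0.19 m
Torque = 190 * 0.19 * sin(52)
Torque = 28.45 N*m


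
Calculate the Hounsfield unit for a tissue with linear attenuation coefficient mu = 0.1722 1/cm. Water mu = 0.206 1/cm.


HU = ((mu_tissue - mu_water) / mu_water) * 1000
HU = ((0.1722 - 0.206) / 0.206) * 1000
HU = -164.1


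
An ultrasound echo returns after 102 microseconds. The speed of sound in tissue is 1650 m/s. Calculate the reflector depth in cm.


depth = c * t / 2
t = 102 us = 1.0200e-04 s
depth = 1650 * 1.0200e-04 / 2
depth = 0.08415 m = 8.415 cm


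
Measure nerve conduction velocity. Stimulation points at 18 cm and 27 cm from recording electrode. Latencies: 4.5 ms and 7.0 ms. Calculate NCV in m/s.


Distance = (27 - 18) / 100 = 0.09 m
dt = (7.0 - 4.5) / 1000 = 0.0025 s
NCV = dist / dt = 36 m/s


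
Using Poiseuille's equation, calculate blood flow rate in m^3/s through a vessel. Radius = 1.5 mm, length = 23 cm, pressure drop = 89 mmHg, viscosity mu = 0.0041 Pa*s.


Q = pi*r^4*dP / (8*mu*L)
r = 0.0015 m, L = 0.23 m
dP = 89 mmHg = 11865.658 Pa
Q = 2.5015e-05 m^3/s


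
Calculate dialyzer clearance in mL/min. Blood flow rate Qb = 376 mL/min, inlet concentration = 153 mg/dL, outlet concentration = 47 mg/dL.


K = Qb * (Cb_in - Cb_out) / Cb_in
K = 376 * (153 - 47) / 153
K = 260.5 mL/min


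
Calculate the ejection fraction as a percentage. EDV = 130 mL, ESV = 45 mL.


SV = EDV - ESV = 130 - 45 = 85 mL
EF = SV/EDV * 100 = 85/130 * 100
EF = 65.38%


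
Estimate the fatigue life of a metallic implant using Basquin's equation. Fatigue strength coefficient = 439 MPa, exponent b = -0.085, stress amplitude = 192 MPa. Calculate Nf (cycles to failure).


sigma_a = sigma_f' * (2Nf)^b
2Nf = (sigma_a/sigma_f')^(1/b)
2Nf = (192/439)^(1/-0.085)
2Nf = 16805.463
Nf = 8403


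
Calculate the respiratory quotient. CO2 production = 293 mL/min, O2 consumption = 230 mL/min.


RQ = VCO2 / VO2
RQ = 293 / 230
RQ = 1.274


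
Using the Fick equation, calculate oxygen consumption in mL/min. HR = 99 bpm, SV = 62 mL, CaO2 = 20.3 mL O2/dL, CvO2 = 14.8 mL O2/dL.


CO = HR*SV = 99*62/1000 = 6.138 L/min
a-v O2 diff = 20.3 - 14.8 = 5.5 mL/dL
VO2 = CO * (CaO2-CvO2) * 10 dL/L
VO2 = 6.138 * 5.5 * 10
VO2 = 337.6 mL/min


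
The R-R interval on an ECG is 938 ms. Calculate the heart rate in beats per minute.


HR = 60 / RR_interval(s)
RR = 938 ms = 0.938 s
HR = 60 / 0.938 = 63.97 bpm


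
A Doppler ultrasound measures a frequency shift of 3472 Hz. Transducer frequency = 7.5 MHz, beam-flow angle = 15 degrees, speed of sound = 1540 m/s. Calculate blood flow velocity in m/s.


v = fd * c / (2 * f0 * cos(theta))
v = 3472 * 1540 / (2 * 7.5000e+06 * cos(15))
v = 0.369 m/s


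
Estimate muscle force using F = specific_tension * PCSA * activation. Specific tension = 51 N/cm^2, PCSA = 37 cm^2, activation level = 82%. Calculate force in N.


F = sigma * PCSA * activation
F = 51 * 37 * 0.82
F = 1547 N


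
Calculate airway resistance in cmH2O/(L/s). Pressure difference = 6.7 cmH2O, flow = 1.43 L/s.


R = dP / flow
R = 6.7 / 1.43
R = 4.685 cmH2O/(L/s)


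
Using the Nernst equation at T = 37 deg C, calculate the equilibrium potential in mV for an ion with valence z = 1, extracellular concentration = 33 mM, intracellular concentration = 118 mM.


E = (RT/(zF)) * ln(C_out/C_in)
T = 37 + 273.15 = 310.15 K
E = (8.314 * 310.15 / (1 * 96485)) * ln(33/118)
E = -34.05 mV


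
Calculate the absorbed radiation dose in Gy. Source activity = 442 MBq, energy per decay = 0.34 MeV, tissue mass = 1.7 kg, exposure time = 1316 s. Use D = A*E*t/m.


A = 442 MBq = 4.4200e+08 Bq
E = 0.34 MeV = 5.4468e-14 J
D = A*E*t/m = 4.4200e+08*5.4468e-14*1316/1.7
D = 0.01864 Gy


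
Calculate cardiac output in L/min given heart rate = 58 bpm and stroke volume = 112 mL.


CO = HR * SV
CO = 58 * 112 / 1000
CO = 6.496 L/min


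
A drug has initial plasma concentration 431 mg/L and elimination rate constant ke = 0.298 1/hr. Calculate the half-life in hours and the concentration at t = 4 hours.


t_half = ln(2) / ke = 0.693147 / 0.298 = 2.326 hr
C(t) = C0 * exp(-ke*t) = 431 * exp(-0.298*4)
C(4) = 130.9 mg/L


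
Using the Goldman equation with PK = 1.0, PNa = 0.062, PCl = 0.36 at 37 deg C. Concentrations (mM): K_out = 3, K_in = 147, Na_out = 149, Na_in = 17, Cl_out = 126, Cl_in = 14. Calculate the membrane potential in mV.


Vm = (RT/F)*ln((PK*Ko + PNa*Nao + PCl*Cli)/(PK*Ki + PNa*Nai + PCl*Clo))
Numer = 17.278, Denom = 193.414
Vm = -64.55 mV


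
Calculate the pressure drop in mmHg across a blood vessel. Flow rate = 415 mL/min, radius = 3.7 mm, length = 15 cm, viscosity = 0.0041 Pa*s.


dP = 8*mu*L*Q / (pi*r^4)
Q = 415 mL/min = 6.91667e-06 m^3/s
dP = 57.797 Pa = 57.797 / 133.322 mmHg = 0.4335 mmHg


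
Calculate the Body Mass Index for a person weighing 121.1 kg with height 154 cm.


BMI = weight / height^2
height = 154 cm = 1.54 m
BMI = 121.1 / 1.54^2
BMI = 51.06 kg/m^2


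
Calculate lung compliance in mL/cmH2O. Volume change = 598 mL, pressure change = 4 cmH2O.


C = dV / dP
C = 598 / 4
C = 149.5 mL/cmH2O


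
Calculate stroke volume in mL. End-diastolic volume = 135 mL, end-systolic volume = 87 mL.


SV = EDV - ESV
SV = 135 - 87
SV = 48 mL


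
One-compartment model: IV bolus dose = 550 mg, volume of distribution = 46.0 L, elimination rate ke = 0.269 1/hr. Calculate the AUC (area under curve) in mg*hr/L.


C0 = Dose/Vd = 550/46.0 = 11.9565 mg/L
AUC = C0/ke = 11.9565/0.269
AUC = 44.45 mg*hr/L


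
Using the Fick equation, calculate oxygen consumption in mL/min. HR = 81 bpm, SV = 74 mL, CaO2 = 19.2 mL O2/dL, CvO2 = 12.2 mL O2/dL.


CO = HR*SV = 81*74/1000 = 5.994 L/min
a-v O2 diff = 19.2 - 12.2 = 7 mL/dL
VO2 = CO * (CaO2-CvO2) * 10 dL/L
VO2 = 5.994 * 7 * 10
VO2 = 419.6 mL/min


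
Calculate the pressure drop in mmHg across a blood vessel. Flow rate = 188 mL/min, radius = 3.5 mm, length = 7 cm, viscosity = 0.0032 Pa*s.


dP = 8*mu*L*Q / (pi*r^4)
Q = 188 mL/min = 3.13333e-06 m^3/s
dP = 11.9103 Pa = 11.9103 / 133.322 mmHg = 0.08933 mmHg


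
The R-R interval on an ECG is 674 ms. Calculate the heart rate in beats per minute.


HR = 60 / RR_interval(s)
RR = 674 ms = 0.674 s
HR = 60 / 0.674 = 89.02 bpm


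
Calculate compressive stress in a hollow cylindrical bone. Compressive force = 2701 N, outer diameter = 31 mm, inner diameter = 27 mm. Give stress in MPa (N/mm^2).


A = pi*(r_o^2 - r_i^2)
r_o = 15.5 mm, r_i = 13.5 mm
A = 182.212 mm^2
sigma = F/A = 2701 / 182.212
sigma = 14.82 MPa


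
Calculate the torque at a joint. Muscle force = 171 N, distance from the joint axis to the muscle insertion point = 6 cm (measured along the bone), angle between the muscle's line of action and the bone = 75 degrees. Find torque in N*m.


Torque = F * d * sin(theta)   (moment arm = d*sin(theta))
d = 6 cm = 0.06 m
Torque = 171 * 0.06 * sin(75)
Torque = 9.91 N*m


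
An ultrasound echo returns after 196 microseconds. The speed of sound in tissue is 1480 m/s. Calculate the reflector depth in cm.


depth = c * t / 2
t = 196 us = 1.9600e-04 s
depth = 1480 * 1.9600e-04 / 2
depth = 0.14504 m = 14.504 cm


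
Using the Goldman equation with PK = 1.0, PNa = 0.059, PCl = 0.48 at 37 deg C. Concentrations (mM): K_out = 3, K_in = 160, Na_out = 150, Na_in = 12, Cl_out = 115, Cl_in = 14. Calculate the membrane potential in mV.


Vm = (RT/F)*ln((PK*Ko + PNa*Nao + PCl*Cli)/(PK*Ki + PNa*Nai + PCl*Clo))
Numer = 18.57, Denom = 215.908
Vm = -65.57 mV


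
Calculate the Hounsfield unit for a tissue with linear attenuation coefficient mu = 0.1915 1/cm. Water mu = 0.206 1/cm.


HU = ((mu_tissue - mu_water) / mu_water) * 1000
HU = ((0.1915 - 0.206) / 0.206) * 1000
HU = -70.39


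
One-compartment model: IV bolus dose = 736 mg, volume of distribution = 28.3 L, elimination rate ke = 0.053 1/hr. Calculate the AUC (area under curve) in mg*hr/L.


C0 = Dose/Vd = 736/28.3 = 26.0071 mg/L
AUC = C0/ke = 26.0071/0.053
AUC = 490.7 mg*hr/L


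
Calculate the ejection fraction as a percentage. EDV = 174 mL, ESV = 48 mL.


SV = EDV - ESV = 174 - 48 = 126 mL
EF = SV/EDV * 100 = 126/174 * 100
EF = 72.41%


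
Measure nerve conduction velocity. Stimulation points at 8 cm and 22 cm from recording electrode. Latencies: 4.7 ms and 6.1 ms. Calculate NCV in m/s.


Distance = (22 - 8) / 100 = 0.14 m
dt = (6.1 - 4.7) / 1000 = 0.0014 s
NCV = dist / dt = 100 m/s


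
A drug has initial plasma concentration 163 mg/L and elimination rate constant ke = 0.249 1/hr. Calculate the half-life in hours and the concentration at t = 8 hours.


t_half = ln(2) / ke = 0.693147 / 0.249 = 2.784 hr
C(t) = C0 * exp(-ke*t) = 163 * exp(-0.249*8)
C(8) = 22.24 mg/L


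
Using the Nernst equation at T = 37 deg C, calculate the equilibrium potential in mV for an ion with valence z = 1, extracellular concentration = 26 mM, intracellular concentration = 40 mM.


E = (RT/(zF)) * ln(C_out/C_in)
T = 37 + 273.15 = 310.15 K
E = (8.314 * 310.15 / (1 * 96485)) * ln(26/40)
E = -11.51 mV


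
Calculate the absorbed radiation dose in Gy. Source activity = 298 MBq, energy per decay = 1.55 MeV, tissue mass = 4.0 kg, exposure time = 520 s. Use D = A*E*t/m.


A = 298 MBq = 2.9800e+08 Bq
E = 1.55 MeV = 2.4831e-13 J
D = A*E*t/m = 2.9800e+08*2.4831e-13*520/4.0
D = 0.00962 Gy


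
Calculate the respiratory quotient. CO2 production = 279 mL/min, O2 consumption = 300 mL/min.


RQ = VCO2 / VO2
RQ = 279 / 300
RQ = 0.93


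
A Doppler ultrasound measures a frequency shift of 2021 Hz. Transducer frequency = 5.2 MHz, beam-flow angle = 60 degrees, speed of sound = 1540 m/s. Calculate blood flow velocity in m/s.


v = fd * c / (2 * f0 * cos(theta))
v = 2021 * 1540 / (2 * 5.2000e+06 * cos(60))
v = 0.5985 m/s


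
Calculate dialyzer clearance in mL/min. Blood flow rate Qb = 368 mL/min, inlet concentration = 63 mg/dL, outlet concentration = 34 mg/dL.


K = Qb * (Cb_in - Cb_out) / Cb_in
K = 368 * (63 - 34) / 63
K = 169.4 mL/min


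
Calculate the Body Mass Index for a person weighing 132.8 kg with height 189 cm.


BMI = weight / height^2
height = 189 cm = 1.89 m
BMI = 132.8 / 1.89^2
BMI = 37.18 kg/m^2


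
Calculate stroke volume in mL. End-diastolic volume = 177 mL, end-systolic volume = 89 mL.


SV = EDV - ESV
SV = 177 - 89
SV = 88 mL


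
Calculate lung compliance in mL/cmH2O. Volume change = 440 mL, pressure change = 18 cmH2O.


C = dV / dP
C = 440 / 18
C = 24.44 mL/cmH2O


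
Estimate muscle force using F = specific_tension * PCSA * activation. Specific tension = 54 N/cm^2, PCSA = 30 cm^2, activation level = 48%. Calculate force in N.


F = sigma * PCSA * activation
F = 54 * 30 * 0.48
F = 777.6 N


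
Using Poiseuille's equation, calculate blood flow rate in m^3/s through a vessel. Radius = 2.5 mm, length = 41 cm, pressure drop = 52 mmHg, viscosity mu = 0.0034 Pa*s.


Q = pi*r^4*dP / (8*mu*L)
r = 0.0025 m, L = 0.41 m
dP = 52 mmHg = 6932.744 Pa
Q = 7.6289e-05 m^3/s


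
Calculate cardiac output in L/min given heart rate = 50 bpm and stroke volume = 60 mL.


CO = HR * SV
CO = 50 * 60 / 1000
CO = 3 L/min


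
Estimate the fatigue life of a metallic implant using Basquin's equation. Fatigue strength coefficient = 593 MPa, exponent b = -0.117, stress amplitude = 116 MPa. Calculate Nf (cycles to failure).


sigma_a = sigma_f' * (2Nf)^b
2Nf = (sigma_a/sigma_f')^(1/b)
2Nf = (116/593)^(1/-0.117)
2Nf = 1138628.6
Nf = 5.693e+05


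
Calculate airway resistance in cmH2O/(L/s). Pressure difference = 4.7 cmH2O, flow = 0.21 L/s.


R = dP / flow
R = 4.7 / 0.21
R = 22.38 cmH2O/(L/s)


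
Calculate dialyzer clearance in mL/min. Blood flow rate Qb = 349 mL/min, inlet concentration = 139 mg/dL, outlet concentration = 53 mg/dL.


K = Qb * (Cb_in - Cb_out) / Cb_in
K = 349 * (139 - 53) / 139
K = 215.9 mL/min


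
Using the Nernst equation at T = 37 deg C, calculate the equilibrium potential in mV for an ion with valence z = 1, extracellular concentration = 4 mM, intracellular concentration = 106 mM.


E = (RT/(zF)) * ln(C_out/C_in)
T = 37 + 273.15 = 310.15 K
E = (8.314 * 310.15 / (1 * 96485)) * ln(4/106)
E = -87.58 mV


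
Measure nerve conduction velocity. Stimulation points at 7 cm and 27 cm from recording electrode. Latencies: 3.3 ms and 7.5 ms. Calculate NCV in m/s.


Distance = (27 - 7) / 100 = 0.2 m
dt = (7.5 - 3.3) / 1000 = 0.0042 s
NCV = dist / dt = 47.62 m/s


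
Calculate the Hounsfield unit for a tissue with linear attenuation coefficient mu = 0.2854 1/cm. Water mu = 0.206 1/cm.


HU = ((mu_tissue - mu_water) / mu_water) * 1000
HU = ((0.2854 - 0.206) / 0.206) * 1000
HU = 385.4


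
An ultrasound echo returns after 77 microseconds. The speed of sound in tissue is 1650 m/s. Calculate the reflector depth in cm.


depth = c * t / 2
t = 77 us = 7.7000e-05 s
depth = 1650 * 7.7000e-05 / 2
depth = 0.063525 m = 6.3525 cm


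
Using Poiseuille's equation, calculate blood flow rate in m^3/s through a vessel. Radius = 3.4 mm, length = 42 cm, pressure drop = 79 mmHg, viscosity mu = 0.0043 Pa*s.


Q = pi*r^4*dP / (8*mu*L)
r = 0.0034 m, L = 0.42 m
dP = 79 mmHg = 10532.438 Pa
Q = 3.0605e-04 m^3/s


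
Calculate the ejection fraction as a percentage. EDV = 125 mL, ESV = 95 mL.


SV = EDV - ESV = 125 - 95 = 30 mL
EF = SV/EDV * 100 = 30/125 * 100
EF = 24%


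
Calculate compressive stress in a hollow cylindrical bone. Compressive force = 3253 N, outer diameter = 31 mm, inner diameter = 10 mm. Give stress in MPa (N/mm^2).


A = pi*(r_o^2 - r_i^2)
r_o = 15.5 mm, r_i = 5 mm
A = 676.228 mm^2
sigma = F/A = 3253 / 676.228
sigma = 4.811 MPa


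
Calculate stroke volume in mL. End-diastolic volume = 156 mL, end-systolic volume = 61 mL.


SV = EDV - ESV
SV = 156 - 61
SV = 95 mL


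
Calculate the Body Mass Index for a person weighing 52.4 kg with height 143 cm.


BMI = weight / height^2
height = 143 cm = 1.43 m
BMI = 52.4 / 1.43^2
BMI = 25.62 kg/m^2


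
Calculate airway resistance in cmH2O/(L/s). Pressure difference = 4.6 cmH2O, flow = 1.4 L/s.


R = dP / flow
R = 4.6 / 1.4
R = 3.286 cmH2O/(L/s)


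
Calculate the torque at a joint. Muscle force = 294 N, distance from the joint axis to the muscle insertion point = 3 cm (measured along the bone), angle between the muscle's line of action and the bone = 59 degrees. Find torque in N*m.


Torque = F * d * sin(theta)   (moment arm = d*sin(theta))
d = 3 cm = 0.03 m
Torque = 294 * 0.03 * sin(59)
Torque = 7.56 N*m


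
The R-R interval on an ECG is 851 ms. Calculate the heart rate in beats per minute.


HR = 60 / RR_interval(s)
RR = 851 ms = 0.851 s
HR = 60 / 0.851 = 70.51 bpm


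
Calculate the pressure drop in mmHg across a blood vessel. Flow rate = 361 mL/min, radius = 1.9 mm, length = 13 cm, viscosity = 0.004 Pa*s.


dP = 8*mu*L*Q / (pi*r^4)
Q = 361 mL/min = 6.01667e-06 m^3/s
dP = 611.343 Pa = 611.343 / 133.322 mmHg = 4.585 mmHg


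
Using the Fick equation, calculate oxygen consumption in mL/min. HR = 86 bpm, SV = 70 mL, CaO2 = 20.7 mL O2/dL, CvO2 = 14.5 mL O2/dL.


CO = HR*SV = 86*70/1000 = 6.02 L/min
a-v O2 diff = 20.7 - 14.5 = 6.2 mL/dL
VO2 = CO * (CaO2-CvO2) * 10 dL/L
VO2 = 6.02 * 6.2 * 10
VO2 = 373.2 mL/min


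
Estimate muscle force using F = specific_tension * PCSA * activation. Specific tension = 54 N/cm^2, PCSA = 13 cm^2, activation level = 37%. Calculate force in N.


F = sigma * PCSA * activation
F = 54 * 13 * 0.37
F = 259.7 N


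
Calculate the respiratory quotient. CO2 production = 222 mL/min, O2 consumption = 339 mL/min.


RQ = VCO2 / VO2
RQ = 222 / 339
RQ = 0.6549


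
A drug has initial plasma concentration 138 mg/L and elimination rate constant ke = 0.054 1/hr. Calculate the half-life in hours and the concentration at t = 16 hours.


t_half = ln(2) / ke = 0.693147 / 0.054 = 12.84 hr
C(t) = C0 * exp(-ke*t) = 138 * exp(-0.054*16)
C(16) = 58.16 mg/L


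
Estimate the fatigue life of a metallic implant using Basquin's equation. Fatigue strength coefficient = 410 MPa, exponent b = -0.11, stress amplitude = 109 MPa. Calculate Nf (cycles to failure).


sigma_a = sigma_f' * (2Nf)^b
2Nf = (sigma_a/sigma_f')^(1/b)
2Nf = (109/410)^(1/-0.11)
2Nf = 170028.39
Nf = 8.501e+04


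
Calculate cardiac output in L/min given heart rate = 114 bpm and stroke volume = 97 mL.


CO = HR * SV
CO = 114 * 97 / 1000
CO = 11.06 L/min


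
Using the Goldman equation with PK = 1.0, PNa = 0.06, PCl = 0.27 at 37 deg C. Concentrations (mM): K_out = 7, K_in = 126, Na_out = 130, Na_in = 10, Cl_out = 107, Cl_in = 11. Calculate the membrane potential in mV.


Vm = (RT/F)*ln((PK*Ko + PNa*Nao + PCl*Cli)/(PK*Ki + PNa*Nai + PCl*Clo))
Numer = 17.77, Denom = 155.49
Vm = -57.97 mV


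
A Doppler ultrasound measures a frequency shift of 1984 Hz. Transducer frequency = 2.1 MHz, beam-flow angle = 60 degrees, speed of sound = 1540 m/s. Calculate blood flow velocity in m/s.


v = fd * c / (2 * f0 * cos(theta))
v = 1984 * 1540 / (2 * 2.1000e+06 * cos(60))
v = 1.455 m/s


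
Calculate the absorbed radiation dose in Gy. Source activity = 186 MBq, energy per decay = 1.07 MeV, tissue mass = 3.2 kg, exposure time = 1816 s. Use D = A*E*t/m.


A = 186 MBq = 1.8600e+08 Bq
E = 1.07 MeV = 1.71414e-13 J
D = A*E*t/m = 1.8600e+08*1.71414e-13*1816/3.2
D = 0.01809 Gy


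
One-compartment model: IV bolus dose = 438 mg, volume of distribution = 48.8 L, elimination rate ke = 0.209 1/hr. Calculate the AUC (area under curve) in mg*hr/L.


C0 = Dose/Vd = 438/48.8 = 8.97541 mg/L
AUC = C0/ke = 8.97541/0.209
AUC = 42.94 mg*hr/L


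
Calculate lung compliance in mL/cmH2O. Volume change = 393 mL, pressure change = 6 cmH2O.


C = dV / dP
C = 393 / 6
C = 65.5 mL/cmH2O


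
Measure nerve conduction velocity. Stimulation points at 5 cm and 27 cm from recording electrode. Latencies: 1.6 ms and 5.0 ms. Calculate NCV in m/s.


Distance = (27 - 5) / 100 = 0.22 m
dt = (5.0 - 1.6) / 1000 = 0.0034 s
NCV = dist / dt = 64.71 m/s


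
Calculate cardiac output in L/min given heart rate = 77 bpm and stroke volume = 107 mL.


CO = HR * SV
CO = 77 * 107 / 1000
CO = 8.239 L/min


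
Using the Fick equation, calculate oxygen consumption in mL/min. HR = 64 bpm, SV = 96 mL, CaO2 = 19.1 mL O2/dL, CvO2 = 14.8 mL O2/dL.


CO = HR*SV = 64*96/1000 = 6.144 L/min
a-v O2 diff = 19.1 - 14.8 = 4.3 mL/dL
VO2 = CO * (CaO2-CvO2) * 10 dL/L
VO2 = 6.144 * 4.3 * 10
VO2 = 264.2 mL/min


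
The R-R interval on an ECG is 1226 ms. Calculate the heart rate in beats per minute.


HR = 60 / RR_interval(s)
RR = 1226 ms = 1.226 s
HR = 60 / 1.226 = 48.94 bpm


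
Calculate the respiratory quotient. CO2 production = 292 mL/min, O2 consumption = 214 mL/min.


RQ = VCO2 / VO2
RQ = 292 / 214
RQ = 1.364


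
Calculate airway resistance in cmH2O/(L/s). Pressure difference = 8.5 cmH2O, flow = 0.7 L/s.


R = dP / flow
R = 8.5 / 0.7
R = 12.14 cmH2O/(L/s)


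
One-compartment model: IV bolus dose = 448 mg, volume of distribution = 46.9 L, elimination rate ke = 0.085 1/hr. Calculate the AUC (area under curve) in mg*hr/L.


C0 = Dose/Vd = 448/46.9 = 9.55224 mg/L
AUC = C0/ke = 9.55224/0.085
AUC = 112.4 mg*hr/L


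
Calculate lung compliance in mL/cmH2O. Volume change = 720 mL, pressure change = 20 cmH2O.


C = dV / dP
C = 720 / 20
C = 36 mL/cmH2O


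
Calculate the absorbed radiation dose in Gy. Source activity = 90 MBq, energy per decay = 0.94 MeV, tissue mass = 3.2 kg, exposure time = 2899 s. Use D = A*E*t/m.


A = 90 MBq = 9.0000e+07 Bq
E = 0.94 MeV = 1.50588e-13 J
D = A*E*t/m = 9.0000e+07*1.50588e-13*2899/3.2
D = 0.01228 Gy


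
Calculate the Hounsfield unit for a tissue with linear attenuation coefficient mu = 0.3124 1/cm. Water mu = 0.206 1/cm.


HU = ((mu_tissue - mu_water) / mu_water) * 1000
HU = ((0.3124 - 0.206) / 0.206) * 1000
HU = 516.5


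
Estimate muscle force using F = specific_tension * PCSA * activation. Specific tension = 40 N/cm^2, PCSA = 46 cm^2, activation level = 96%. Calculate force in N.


F = sigma * PCSA * activation
F = 40 * 46 * 0.96
F = 1766 N


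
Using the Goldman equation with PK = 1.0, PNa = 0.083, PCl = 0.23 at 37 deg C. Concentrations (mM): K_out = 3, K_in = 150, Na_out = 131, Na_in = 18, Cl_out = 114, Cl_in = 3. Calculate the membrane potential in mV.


Vm = (RT/F)*ln((PK*Ko + PNa*Nao + PCl*Cli)/(PK*Ki + PNa*Nai + PCl*Clo))
Numer = 14.563, Denom = 177.714
Vm = -66.86 mV


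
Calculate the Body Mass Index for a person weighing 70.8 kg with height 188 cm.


BMI = weight / height^2
height = 188 cm = 1.88 m
BMI = 70.8 / 1.88^2
BMI = 20.03 kg/m^2


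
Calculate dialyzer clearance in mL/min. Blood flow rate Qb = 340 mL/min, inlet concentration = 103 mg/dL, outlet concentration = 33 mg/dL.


K = Qb * (Cb_in - Cb_out) / Cb_in
K = 340 * (103 - 33) / 103
K = 231.1 mL/min


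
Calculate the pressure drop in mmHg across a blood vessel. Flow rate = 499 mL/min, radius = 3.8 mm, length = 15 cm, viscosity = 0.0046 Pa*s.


dP = 8*mu*L*Q / (pi*r^4)
Q = 499 mL/min = 8.31667e-06 m^3/s
dP = 70.0816 Pa = 70.0816 / 133.322 mmHg = 0.5257 mmHg


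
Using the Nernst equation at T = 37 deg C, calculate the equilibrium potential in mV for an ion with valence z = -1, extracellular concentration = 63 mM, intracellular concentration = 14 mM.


E = (RT/(zF)) * ln(C_out/C_in)
T = 37 + 273.15 = 310.15 K
E = (8.314 * 310.15 / (-1 * 96485)) * ln(63/14)
E = -40.2 mV


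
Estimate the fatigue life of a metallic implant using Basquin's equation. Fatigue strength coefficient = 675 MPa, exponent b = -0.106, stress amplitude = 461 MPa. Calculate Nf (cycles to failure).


sigma_a = sigma_f' * (2Nf)^b
2Nf = (sigma_a/sigma_f')^(1/b)
2Nf = (461/675)^(1/-0.106)
2Nf = 36.499844
Nf = 18.25


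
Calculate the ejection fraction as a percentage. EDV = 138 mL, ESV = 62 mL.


SV = EDV - ESV = 138 - 62 = 76 mL
EF = SV/EDV * 100 = 76/138 * 100
EF = 55.07%


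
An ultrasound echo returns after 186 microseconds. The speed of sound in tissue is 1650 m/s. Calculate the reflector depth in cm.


depth = c * t / 2
t = 186 us = 1.8600e-04 s
depth = 1650 * 1.8600e-04 / 2
depth = 0.15345 m = 15.345 cm


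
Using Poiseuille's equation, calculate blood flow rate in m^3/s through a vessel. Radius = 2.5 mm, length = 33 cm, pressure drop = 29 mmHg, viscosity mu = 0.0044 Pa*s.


Q = pi*r^4*dP / (8*mu*L)
r = 0.0025 m, L = 0.33 m
dP = 29 mmHg = 3866.338 Pa
Q = 4.0846e-05 m^3/s


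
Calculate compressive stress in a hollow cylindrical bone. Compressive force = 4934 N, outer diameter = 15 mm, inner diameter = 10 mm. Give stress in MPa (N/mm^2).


A = pi*(r_o^2 - r_i^2)
r_o = 7.5 mm, r_i = 5 mm
A = 98.1748 mm^2
sigma = F/A = 4934 / 98.1748
sigma = 50.26 MPa
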